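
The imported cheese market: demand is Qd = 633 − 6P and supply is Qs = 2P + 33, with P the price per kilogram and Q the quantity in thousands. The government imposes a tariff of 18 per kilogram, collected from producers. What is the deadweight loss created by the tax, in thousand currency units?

Deadweight loss = 243 thousand.

Before the tax: set 633 − 6P = 2P + 33 → P* = 75, Q* = 183.
With the tax collected from producers, supply shifts: Qs = 2(P − 18) + 33.
Solving gives Q = 156 with consumers paying 79.5 and producers receiving 61.5 (the 18 wedge).
Quantity falls by |ΔQ| = |183 − 156| = 27.
DWL = ½ · t · |ΔQ| = ½ · 18 · 27 = 243.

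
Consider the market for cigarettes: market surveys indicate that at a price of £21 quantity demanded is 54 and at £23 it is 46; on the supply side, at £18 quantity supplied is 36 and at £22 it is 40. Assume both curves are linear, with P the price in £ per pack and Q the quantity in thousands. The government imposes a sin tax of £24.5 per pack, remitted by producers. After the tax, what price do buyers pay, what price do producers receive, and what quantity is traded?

Buyers pay £28.9; producers receive £4.4; quantity = 22.4.

Demand slope: (46 − 54)/(23 − 21) = -4, so Qd = 138 − 4P.
Supply slope: (40 − 36)/(22 − 18) = 1, so Qs = P + 18.
Before the tax: set 138 − 4P = P + 18 → P* = £24, Q* = 42.
With the tax collected from producers, supply shifts: Qs = (P − 24.5) + 18.
New equilibrium: buyers pay £28.9, producers receive £4.4, Q = 22.4. (Wedge: Pb − Ps = 24.5.)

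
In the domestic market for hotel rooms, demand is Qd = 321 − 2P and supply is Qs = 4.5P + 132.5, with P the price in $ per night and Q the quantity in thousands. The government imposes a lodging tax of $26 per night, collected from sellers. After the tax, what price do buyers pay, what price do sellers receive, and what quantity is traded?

Buyers pay $47; sellers receive $21; quantity = 227.

Without the tax, 321 − 2P = 4.5P + 132.5 gives 6.5P = 188.5, so P* = $29 and Q* = 263.
With the tax collected from sellers, supply shifts: Qs = 4.5(P − 26) + 132.5.
Solving gives Q = 227 with buyers paying $47 and sellers receiving $21 (the $26 wedge).
The less price-elastic side of the market bears the larger share of a per-unit tax.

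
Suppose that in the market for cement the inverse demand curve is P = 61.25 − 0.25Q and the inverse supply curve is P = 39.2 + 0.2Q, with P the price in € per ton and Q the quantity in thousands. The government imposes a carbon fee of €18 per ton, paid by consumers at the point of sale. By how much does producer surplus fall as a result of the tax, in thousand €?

Producer surplus falls by €232 thousand.

Rewrite in direct form: Qd = 245 − 4P and Qs = 5P − 196.
Before the tax: set 245 − 4P = 5P − 196 → P* = €49, Q* = 49.
With the tax collected from consumers, demand (in seller-price terms) shifts: Qd = 245 − 4(P + 18).
New equilibrium: consumers pay €59, suppliers receive €41, Q = 9. (Wedge: Pb − Ps = 18.)
ΔPS is the trapezoid between Q = 9 and Q = 49 of height €8: ½ · (49 + 9) · 8 = €232.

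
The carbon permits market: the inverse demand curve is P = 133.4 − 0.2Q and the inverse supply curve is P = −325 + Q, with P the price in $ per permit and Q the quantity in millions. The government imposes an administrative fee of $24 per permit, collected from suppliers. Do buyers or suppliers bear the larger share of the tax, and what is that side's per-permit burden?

Rewrite in direct form: Qd = 667 − 5P and Qs = P + 325.
Without the tax, 667 − 5P = P + 325 gives 6P = 342, so P* = $57 and Q* = 382.
With the tax collected from suppliers, supply shifts: Qs = (P − 24) + 325.
Solving gives Q = 362 with buyers paying $61 and suppliers receiving $37 (the $24 wedge).
Per-permit burden: buyers $4, suppliers $20.
Suppliers take the larger share because supply is less price-elastic here (demand slope 5 vs supply slope 1).
The less price-elastic side of the market bears the larger share of a per-unit tax.

Suppliers bear the larger share: $20 per permit.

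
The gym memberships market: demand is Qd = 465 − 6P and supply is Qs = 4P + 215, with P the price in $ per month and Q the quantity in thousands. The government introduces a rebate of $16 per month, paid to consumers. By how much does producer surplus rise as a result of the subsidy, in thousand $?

Producer surplus rises by $3208.32 thousand.

Without the subsidy, 465 − 6P = 4P + 215 gives 10P = 250, so P* = $25 and Q* = 315.
With a per-unit subsidy paid to consumers, each effectively pays P − 16, so demand becomes Qd = 465 − 6(P − 16).
New equilibrium: consumers pay $18.6, suppliers receive $34.6, Q = 353.4. (Wedge: Pb − Ps = −16.)
ΔPS is the trapezoid between Q = 353.4 and Q = 315 of height $9.6: ½ · (315 + 353.4) · 9.6 = $3208.32.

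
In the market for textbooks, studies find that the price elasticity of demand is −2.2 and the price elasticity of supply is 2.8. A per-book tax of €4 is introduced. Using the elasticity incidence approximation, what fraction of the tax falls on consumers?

Incidence ratio: consumers' share ≈ εs / (εs + |εd|) = 2.8 / (2.8 + 2.2) = 0.56.
Supply is the more elastic side, so consumers bear the larger share.

Consumers' share ≈ 0.56.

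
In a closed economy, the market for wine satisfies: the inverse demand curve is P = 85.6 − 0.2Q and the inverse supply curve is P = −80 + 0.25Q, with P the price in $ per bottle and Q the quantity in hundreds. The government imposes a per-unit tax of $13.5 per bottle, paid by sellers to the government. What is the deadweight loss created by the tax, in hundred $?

Deadweight loss = $202.5 hundred.

Rewrite in direct form: Qd = 428 − 5P and Qs = 4P + 320.
Without the tax, 428 − 5P = 4P + 320 gives 9P = 108, so P* = $12 and Q* = 368.
With the tax collected from sellers, supply shifts: Qs = 4(P − 13.5) + 320.
New equilibrium: consumers pay $18, sellers receive $4.5, Q = 338. (Wedge: Pb − Ps = 13.5.)
Quantity falls by |ΔQ| = |368 − 338| = 30.
DWL = ½ · t · |ΔQ| = ½ · 13.5 · 30 = $202.5.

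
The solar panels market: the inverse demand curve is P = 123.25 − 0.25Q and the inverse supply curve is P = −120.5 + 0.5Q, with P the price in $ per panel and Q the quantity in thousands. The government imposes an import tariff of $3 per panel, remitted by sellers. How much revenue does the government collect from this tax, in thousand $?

Tax revenue = $963 thousand.

Inverting to Q(P) form: Qd = 493 − 4P; Qs = 2P + 241.
Before the tax: set 493 − 4P = 2P + 241 → P* = $42, Q* = 325.
With the tax collected from sellers, supply shifts: Qs = 2(P − 3) + 241.
New equilibrium: consumers pay $43, sellers receive $40, Q = 321. (Wedge: Pb − Ps = 3.)
Revenue = t · Q = 3 · 321 = $963.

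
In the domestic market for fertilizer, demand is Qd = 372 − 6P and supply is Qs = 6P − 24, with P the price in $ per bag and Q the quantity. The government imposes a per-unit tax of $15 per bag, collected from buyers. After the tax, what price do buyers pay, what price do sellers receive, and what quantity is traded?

Buyers pay $40.5; sellers receive $25.5; quantity = 129.

Before the tax: set 372 − 6P = 6P − 24 → P* = $33, Q* = 174.
With the tax collected from buyers, demand (in seller-price terms) shifts: Qd = 372 − 6(P + 15).
Solving gives Q = 129 with buyers paying $40.5 and sellers receiving $25.5 (the $15 wedge).
The less price-elastic side of the market bears the larger share of a per-unit tax.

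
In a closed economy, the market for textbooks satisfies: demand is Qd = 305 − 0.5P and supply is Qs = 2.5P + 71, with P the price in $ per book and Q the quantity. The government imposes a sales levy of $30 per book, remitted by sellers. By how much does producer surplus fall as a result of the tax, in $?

Before the tax: set 305 − 0.5P = 2.5P + 71 → P* = $78, Q* = 266.
With the tax collected from sellers, supply shifts: Qs = 2.5(P − 30) + 71.
New equilibrium: buyers pay $103, sellers receive $73, Q = 253.5. (Wedge: Pb − Ps = 30.)
ΔPS is the trapezoid between Q = 253.5 and Q = 266 of height $5: ½ · (266 + 253.5) · 5 = $1298.75.

Producer surplus falls by $1298.75.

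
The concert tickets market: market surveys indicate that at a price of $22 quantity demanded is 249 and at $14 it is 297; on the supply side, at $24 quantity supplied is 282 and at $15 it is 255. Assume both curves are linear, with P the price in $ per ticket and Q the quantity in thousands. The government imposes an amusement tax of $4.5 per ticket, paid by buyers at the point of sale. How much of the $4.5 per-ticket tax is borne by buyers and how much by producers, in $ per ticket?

Buyers bear $1.5 per ticket; producers bear $3 per ticket.

Demand slope: (297 − 249)/(14 − 22) = -6, so Qd = 381 − 6P.
Supply slope: (255 − 282)/(15 − 24) = 3, so Qs = 3P + 210.
Without the tax, 381 − 6P = 3P + 210 gives 9P = 171, so P* = $19 and Q* = 267.
With the tax collected from buyers, demand (in seller-price terms) shifts: Qd = 381 − 6(P + 4.5).
Solving gives Q = 258 with buyers paying $20.5 and producers receiving $16 (the $4.5 wedge).
Burden on buyers: $1.5; on producers: $3. (They sum to $4.5.)
The less price-elastic side of the market bears the larger share of a per-unit tax.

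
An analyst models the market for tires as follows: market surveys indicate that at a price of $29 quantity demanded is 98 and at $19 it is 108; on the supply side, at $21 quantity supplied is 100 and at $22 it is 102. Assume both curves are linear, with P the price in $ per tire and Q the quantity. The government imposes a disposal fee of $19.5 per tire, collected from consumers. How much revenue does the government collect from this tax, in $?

Tax revenue = $1774.5.

Demand slope: (108 − 98)/(19 − 29) = -1, so Qd = 127 − P.
Supply slope: (102 − 100)/(22 − 21) = 2, so Qs = 2P + 58.
Before the tax: set 127 − P = 2P + 58 → P* = $23, Q* = 104.
With the tax collected from consumers, demand (in seller-price terms) shifts: Qd = 127 − (P + 19.5).
Solving gives Q = 91 with consumers paying $36 and producers receiving $16.5 (the $19.5 wedge).
Revenue = t · Q = 19.5 · 91 = $1774.5.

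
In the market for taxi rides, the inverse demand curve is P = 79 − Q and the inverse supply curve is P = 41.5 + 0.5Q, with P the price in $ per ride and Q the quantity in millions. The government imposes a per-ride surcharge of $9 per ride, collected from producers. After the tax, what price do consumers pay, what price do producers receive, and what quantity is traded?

Consumers pay $60; producers receive $51; quantity = 19.

Inverting to Q(P) form: Qd = 79 − P; Qs = 2P − 83.
Before the tax: set 79 − P = 2P − 83 → P* = $54, Q* = 25.
With the tax collected from producers, supply shifts: Qs = 2(P − 9) − 83.
Solving gives Q = 19 with consumers paying $60 and producers receiving $51 (the $9 wedge).
The less price-elastic side of the market bears the larger share of a per-unit tax.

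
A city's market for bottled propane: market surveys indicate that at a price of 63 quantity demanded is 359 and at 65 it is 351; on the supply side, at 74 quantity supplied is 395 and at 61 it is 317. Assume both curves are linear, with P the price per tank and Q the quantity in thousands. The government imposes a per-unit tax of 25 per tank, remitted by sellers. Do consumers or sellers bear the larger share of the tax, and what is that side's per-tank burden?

Demand slope: (351 − 359)/(65 − 63) = -4, so Qd = 611 − 4P.
Supply slope: (317 − 395)/(61 − 74) = 6, so Qs = 6P − 49.
Without the tax, 611 − 4P = 6P − 49 gives 10P = 660, so P* = 66 and Q* = 347.
With the tax collected from sellers, supply shifts: Qs = 6(P − 25) − 49.
New equilibrium: consumers pay 81, sellers receive 56, Q = 287. (Wedge: Pb − Ps = 25.)
Per-tank burden: consumers 15, sellers 10.
Consumers take the larger share because demand is less price-elastic here (demand slope 4 vs supply slope 6).
The less price-elastic side of the market bears the larger share of a per-unit tax.

Consumers bear the larger share: 15 per tank.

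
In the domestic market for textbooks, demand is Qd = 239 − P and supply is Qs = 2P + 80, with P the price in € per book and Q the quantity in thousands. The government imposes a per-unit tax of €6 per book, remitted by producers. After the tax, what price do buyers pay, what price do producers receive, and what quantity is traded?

Buyers pay €57; producers receive €51; quantity = 182.

Before the tax: set 239 − P = 2P + 80 → P* = €53, Q* = 186.
With the tax collected from producers, supply shifts: Qs = 2(P − 6) + 80.
New equilibrium: buyers pay €57, producers receive €51, Q = 182. (Wedge: Pb − Ps = 6.)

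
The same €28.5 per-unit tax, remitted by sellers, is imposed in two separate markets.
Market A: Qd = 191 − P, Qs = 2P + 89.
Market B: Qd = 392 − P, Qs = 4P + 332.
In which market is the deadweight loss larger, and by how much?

Market B, by €54.15.

Market A: pre-tax P* = €34, Q* = 157; post-tax Q = 138; deadweight loss = €270.75.
Market B: pre-tax P* = €12, Q* = 380; post-tax Q = 357.2; deadweight loss = €324.9.
Difference: €270.75 vs €324.9 → market B is larger by €54.15.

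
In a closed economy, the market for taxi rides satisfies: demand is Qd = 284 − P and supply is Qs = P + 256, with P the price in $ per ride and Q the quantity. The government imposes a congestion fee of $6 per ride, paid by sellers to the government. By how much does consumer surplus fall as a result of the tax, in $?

Consumer surplus falls by $805.5.

Without the tax, 284 − P = P + 256 gives 2P = 28, so P* = $14 and Q* = 270.
With the tax collected from sellers, supply shifts: Qs = (P − 6) + 256.
Solving gives Q = 267 with consumers paying $17 and sellers receiving $11 (the $6 wedge).
ΔCS is the trapezoid between Q = 267 and Q = 270 of height $3: ½ · (270 + 267) · 3 = $805.5.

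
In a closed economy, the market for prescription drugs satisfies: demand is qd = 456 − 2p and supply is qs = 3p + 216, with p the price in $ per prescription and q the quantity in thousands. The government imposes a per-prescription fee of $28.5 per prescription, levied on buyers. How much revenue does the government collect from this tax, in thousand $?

Tax revenue = $9285.3 thousand.

Without the tax, 456 − 2p = 3p + 216 gives 5p = 240, so p* = $48 and q* = 360.
With the tax collected from buyers, demand (in seller-price terms) shifts: qd = 456 − 2(p + 28.5).
Solving gives q = 325.8 with buyers paying $65.1 and sellers receiving $36.6 (the $28.5 wedge).
Revenue = t · Q = 28.5 · 325.8 = $9285.3.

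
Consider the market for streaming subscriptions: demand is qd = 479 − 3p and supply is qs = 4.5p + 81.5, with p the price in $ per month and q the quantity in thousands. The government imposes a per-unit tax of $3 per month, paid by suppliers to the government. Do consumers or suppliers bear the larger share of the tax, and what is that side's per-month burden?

Without the tax, 479 − 3p = 4.5p + 81.5 gives 7.5p = 397.5, so p* = $53 and q* = 320.
With the tax collected from suppliers, supply shifts: qs = 4.5(p − 3) + 81.5.
New equilibrium: consumers pay $54.8, suppliers receive $51.8, q = 314.6. (Wedge: pb − ps = 3.)
Per-month burden: consumers $1.8, suppliers $1.2.
Consumers take the larger share because demand is less price-elastic here (demand slope 3 vs supply slope 4.5).

Consumers bear the larger share: $1.8 per month.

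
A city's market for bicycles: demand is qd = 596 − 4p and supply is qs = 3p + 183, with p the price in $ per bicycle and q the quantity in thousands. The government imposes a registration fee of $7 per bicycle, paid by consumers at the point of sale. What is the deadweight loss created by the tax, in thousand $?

Without the tax, 596 − 4p = 3p + 183 gives 7p = 413, so p* = $59 and q* = 360.
With the tax collected from consumers, demand (in seller-price terms) shifts: qd = 596 − 4(p + 7).
New equilibrium: consumers pay $62, sellers receive $55, q = 348. (Wedge: pb − ps = 7.)
Quantity falls by |ΔQ| = |360 − 348| = 12.
DWL = ½ · t · |ΔQ| = ½ · 7 · 12 = $42.

Deadweight loss = $42 thousand.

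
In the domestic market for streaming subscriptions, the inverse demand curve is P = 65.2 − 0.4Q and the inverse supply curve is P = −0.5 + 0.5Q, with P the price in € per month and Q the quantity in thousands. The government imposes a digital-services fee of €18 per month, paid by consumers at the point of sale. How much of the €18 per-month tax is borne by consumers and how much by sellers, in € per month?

Inverting to Q(P) form: Qd = 163 − 2.5P; Qs = 2P + 1.
Before the tax: set 163 − 2.5P = 2P + 1 → P* = €36, Q* = 73.
With the tax collected from consumers, demand (in seller-price terms) shifts: Qd = 163 − 2.5(P + 18).
New equilibrium: consumers pay €44, sellers receive €26, Q = 53. (Wedge: Pb − Ps = 18.)
Burden on consumers: €8; on sellers: €10. (They sum to €18.)

Consumers bear €8 per month; sellers bear €10 per month.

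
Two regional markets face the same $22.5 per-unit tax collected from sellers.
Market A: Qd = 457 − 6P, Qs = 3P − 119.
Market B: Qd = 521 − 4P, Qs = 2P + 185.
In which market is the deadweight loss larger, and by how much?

Market A, by $168.75.

Market A: pre-tax P* = $64, Q* = 73; post-tax Q = 28; deadweight loss = $506.25.
Market B: pre-tax P* = $56, Q* = 297; post-tax Q = 267; deadweight loss = $337.5.
Difference: $506.25 vs $337.5 → market A is larger by $168.75.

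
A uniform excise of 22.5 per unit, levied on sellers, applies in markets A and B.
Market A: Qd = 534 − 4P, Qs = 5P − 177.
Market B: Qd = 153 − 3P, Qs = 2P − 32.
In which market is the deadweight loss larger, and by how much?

Market A, by 258.75.

Market A: pre-tax P* = 79, Q* = 218; post-tax Q = 168; deadweight loss = 562.5.
Market B: pre-tax P* = 37, Q* = 42; post-tax Q = 15; deadweight loss = 303.75.
Difference: 562.5 vs 303.75 → market A is larger by 258.75.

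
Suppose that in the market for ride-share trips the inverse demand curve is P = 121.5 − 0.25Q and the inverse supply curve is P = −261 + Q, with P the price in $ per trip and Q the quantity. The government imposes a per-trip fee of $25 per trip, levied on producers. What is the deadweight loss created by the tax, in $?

Deadweight loss = $250.

Inverting to Q(P) form: Qd = 486 − 4P; Qs = P + 261.
Before the tax: set 486 − 4P = P + 261 → P* = $45, Q* = 306.
With the tax collected from producers, supply shifts: Qs = (P − 25) + 261.
Solving gives Q = 286 with buyers paying $50 and producers receiving $25 (the $25 wedge).
Quantity falls by |ΔQ| = |306 − 286| = 20.
DWL = ½ · t · |ΔQ| = ½ · 25 · 20 = $250.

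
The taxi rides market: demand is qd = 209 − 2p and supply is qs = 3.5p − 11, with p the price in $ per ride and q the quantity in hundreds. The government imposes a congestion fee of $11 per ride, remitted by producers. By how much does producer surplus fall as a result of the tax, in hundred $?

Before the tax: set 209 − 2p = 3.5p − 11 → p* = $40, q* = 129.
With the tax collected from producers, supply shifts: qs = 3.5(p − 11) − 11.
Solving gives q = 115 with consumers paying $47 and producers receiving $36 (the $11 wedge).
ΔPS is the trapezoid between Q = 115 and Q = 129 of height $4: ½ · (129 + 115) · 4 = $488.

Producer surplus falls by $488 hundred.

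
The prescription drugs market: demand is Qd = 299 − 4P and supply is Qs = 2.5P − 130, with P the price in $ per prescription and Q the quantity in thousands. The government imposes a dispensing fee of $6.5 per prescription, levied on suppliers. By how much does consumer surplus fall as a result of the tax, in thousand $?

Without the tax, 299 − 4P = 2.5P − 130 gives 6.5P = 429, so P* = $66 and Q* = 35.
With the tax collected from suppliers, supply shifts: Qs = 2.5(P − 6.5) − 130.
Solving gives Q = 25 with buyers paying $68.5 and suppliers receiving $62 (the $6.5 wedge).
ΔCS is the trapezoid between Q = 25 and Q = 35 of height $2.5: ½ · (35 + 25) · 2.5 = $75.

Consumer surplus falls by $75 thousand.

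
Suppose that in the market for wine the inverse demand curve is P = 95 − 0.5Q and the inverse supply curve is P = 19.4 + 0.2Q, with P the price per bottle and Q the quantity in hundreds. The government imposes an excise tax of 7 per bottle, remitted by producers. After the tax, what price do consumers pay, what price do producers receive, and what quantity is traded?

Consumers pay 46; producers receive 39; quantity = 98.

Inverting to Q(P) form: Qd = 190 − 2P; Qs = 5P − 97.
Before the tax: set 190 − 2P = 5P − 97 → P* = 41, Q* = 108.
With the tax collected from producers, supply shifts: Qs = 5(P − 7) − 97.
New equilibrium: consumers pay 46, producers receive 39, Q = 98. (Wedge: Pb − Ps = 7.)
The less price-elastic side of the market bears the larger share of a per-unit tax.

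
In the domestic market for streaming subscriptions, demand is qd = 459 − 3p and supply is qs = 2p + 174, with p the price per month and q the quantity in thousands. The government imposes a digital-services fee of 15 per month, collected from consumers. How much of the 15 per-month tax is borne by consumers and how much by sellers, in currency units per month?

Before the tax: set 459 − 3p = 2p + 174 → p* = 57, q* = 288.
With the tax collected from consumers, demand (in seller-price terms) shifts: qd = 459 − 3(p + 15).
New equilibrium: consumers pay 63, sellers receive 48, q = 270. (Wedge: pb − ps = 15.)
Burden on consumers: 6; on sellers: 9. (They sum to 15.)

Consumers bear 6 per month; sellers bear 9 per month.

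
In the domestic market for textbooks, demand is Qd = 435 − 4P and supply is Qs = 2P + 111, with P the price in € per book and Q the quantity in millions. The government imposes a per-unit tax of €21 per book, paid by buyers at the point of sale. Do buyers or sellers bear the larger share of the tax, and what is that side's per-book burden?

Before the tax: set 435 − 4P = 2P + 111 → P* = €54, Q* = 219.
With the tax collected from buyers, demand (in seller-price terms) shifts: Qd = 435 − 4(P + 21).
New equilibrium: buyers pay €61, sellers receive €40, Q = 191. (Wedge: Pb − Ps = 21.)
Per-book burden: buyers €7, sellers €14.
Sellers take the larger share because supply is less price-elastic here (demand slope 4 vs supply slope 2).
The less price-elastic side of the market bears the larger share of a per-unit tax.

Sellers bear the larger share: €14 per book.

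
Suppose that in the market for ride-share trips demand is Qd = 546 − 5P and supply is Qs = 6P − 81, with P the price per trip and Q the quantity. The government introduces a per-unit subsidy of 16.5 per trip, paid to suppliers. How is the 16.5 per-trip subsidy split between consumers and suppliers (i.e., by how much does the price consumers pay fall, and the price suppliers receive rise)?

Consumers gain 9 per trip; suppliers gain 7.5 per trip.

Without the subsidy, 546 − 5P = 6P − 81 gives 11P = 627, so P* = 57 and Q* = 261.
With a per-unit subsidy paid to suppliers, each receives P + 16.5 per unit sold, so supply becomes Qs = 6(P + 16.5) − 81.
Solving gives Q = 306 with consumers paying 48 and suppliers receiving 64.5 (the 16.5 wedge).
Gain to consumers: 9; to suppliers: 7.5. (They sum to 16.5.)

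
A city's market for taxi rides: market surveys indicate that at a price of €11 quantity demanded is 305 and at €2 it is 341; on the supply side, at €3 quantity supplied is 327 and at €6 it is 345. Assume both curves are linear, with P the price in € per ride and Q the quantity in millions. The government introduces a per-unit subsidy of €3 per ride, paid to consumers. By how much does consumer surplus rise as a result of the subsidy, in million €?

Demand slope: (341 − 305)/(2 − 11) = -4, so Qd = 349 − 4P.
Supply slope: (345 − 327)/(6 − 3) = 6, so Qs = 6P + 309.
Without the subsidy, 349 − 4P = 6P + 309 gives 10P = 40, so P* = €4 and Q* = 333.
With a per-unit subsidy paid to consumers, each effectively pays P − 3, so demand becomes Qd = 349 − 4(P − 3).
New equilibrium: consumers pay €2.2, suppliers receive €5.2, Q = 340.2. (Wedge: Pb − Ps = −3.)
ΔCS is the trapezoid between Q = 340.2 and Q = 333 of height €1.8: ½ · (333 + 340.2) · 1.8 = €605.88.

Consumer surplus rises by €605.88 million.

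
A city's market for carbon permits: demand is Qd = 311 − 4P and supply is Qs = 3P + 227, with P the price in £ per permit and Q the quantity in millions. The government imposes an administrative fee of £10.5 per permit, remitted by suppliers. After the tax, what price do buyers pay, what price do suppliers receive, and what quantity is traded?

Buyers pay £16.5; suppliers receive £6; quantity = 245.

Without the tax, 311 − 4P = 3P + 227 gives 7P = 84, so P* = £12 and Q* = 263.
With the tax collected from suppliers, supply shifts: Qs = 3(P − 10.5) + 227.
New equilibrium: buyers pay £16.5, suppliers receive £6, Q = 245. (Wedge: Pb − Ps = 10.5.)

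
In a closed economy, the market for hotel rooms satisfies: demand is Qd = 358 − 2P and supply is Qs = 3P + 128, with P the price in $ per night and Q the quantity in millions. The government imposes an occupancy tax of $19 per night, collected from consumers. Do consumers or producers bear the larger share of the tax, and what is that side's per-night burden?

Without the tax, 358 − 2P = 3P + 128 gives 5P = 230, so P* = $46 and Q* = 266.
With the tax collected from consumers, demand (in seller-price terms) shifts: Qd = 358 − 2(P + 19).
Solving gives Q = 243.2 with consumers paying $57.4 and producers receiving $38.4 (the $19 wedge).
Per-night burden: consumers $11.4, producers $7.6.
Consumers take the larger share because demand is less price-elastic here (demand slope 2 vs supply slope 3).

Consumers bear the larger share: $11.4 per night.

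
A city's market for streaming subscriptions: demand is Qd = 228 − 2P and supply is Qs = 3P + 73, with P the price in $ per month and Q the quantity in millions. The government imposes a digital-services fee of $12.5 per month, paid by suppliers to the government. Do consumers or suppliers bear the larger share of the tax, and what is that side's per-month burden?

Consumers bear the larger share: $7.5 per month.

Without the tax, 228 − 2P = 3P + 73 gives 5P = 155, so P* = $31 and Q* = 166.
With the tax collected from suppliers, supply shifts: Qs = 3(P − 12.5) + 73.
Solving gives Q = 151 with consumers paying $38.5 and suppliers receiving $26 (the $12.5 wedge).
Per-month burden: consumers $7.5, suppliers $5.
Consumers take the larger share because demand is less price-elastic here (demand slope 2 vs supply slope 3).
The less price-elastic side of the market bears the larger share of a per-unit tax.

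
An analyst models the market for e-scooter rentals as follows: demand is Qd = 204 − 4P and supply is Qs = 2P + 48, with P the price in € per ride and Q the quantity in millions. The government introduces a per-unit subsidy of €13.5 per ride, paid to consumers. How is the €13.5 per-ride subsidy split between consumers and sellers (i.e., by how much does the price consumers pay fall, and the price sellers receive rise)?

Before the subsidy: set 204 − 4P = 2P + 48 → P* = €26, Q* = 100.
With a per-unit subsidy paid to consumers, each effectively pays P − 13.5, so demand becomes Qd = 204 − 4(P − 13.5).
New equilibrium: consumers pay €21.5, sellers receive €35, Q = 118. (Wedge: Pb − Ps = −13.5.)
Gain to consumers: €4.5; to sellers: €9. (They sum to €13.5.)

Consumers gain €4.5 per ride; sellers gain €9 per ride.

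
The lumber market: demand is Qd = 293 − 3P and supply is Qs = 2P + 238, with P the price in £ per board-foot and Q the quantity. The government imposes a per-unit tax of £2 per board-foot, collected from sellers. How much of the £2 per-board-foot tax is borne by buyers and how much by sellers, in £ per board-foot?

Before the tax: set 293 − 3P = 2P + 238 → P* = £11, Q* = 260.
With the tax collected from sellers, supply shifts: Qs = 2(P − 2) + 238.
Solving gives Q = 257.6 with buyers paying £11.8 and sellers receiving £9.8 (the £2 wedge).
Burden on buyers: £0.8; on sellers: £1.2. (They sum to £2.)

Buyers bear £0.8 per board-foot; sellers bear £1.2 per board-foot.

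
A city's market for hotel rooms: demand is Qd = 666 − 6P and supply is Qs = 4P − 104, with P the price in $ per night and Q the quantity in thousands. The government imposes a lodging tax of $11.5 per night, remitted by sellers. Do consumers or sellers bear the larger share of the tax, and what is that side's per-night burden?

Without the tax, 666 − 6P = 4P − 104 gives 10P = 770, so P* = $77 and Q* = 204.
With the tax collected from sellers, supply shifts: Qs = 4(P − 11.5) − 104.
Solving gives Q = 176.4 with consumers paying $81.6 and sellers receiving $70.1 (the $11.5 wedge).
Per-night burden: consumers $4.6, sellers $6.9.
Sellers take the larger share because supply is less price-elastic here (demand slope 6 vs supply slope 4).
The less price-elastic side of the market bears the larger share of a per-unit tax.

Sellers bear the larger share: $6.9 per night.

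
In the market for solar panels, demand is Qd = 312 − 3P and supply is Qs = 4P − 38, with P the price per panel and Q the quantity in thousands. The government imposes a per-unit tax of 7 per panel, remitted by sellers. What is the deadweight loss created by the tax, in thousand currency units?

Deadweight loss = 42 thousand.

Before the tax: set 312 − 3P = 4P − 38 → P* = 50, Q* = 162.
With the tax collected from sellers, supply shifts: Qs = 4(P − 7) − 38.
Solving gives Q = 150 with buyers paying 54 and sellers receiving 47 (the 7 wedge).
Quantity falls by |ΔQ| = |162 − 150| = 12.
DWL = ½ · t · |ΔQ| = ½ · 7 · 12 = 42.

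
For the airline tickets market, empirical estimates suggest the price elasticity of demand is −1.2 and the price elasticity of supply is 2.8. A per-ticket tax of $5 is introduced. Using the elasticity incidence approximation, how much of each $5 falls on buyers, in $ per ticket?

Incidence ratio: buyers' share ≈ εs / (εs + |εd|) = 2.8 / (2.8 + 1.2) = 0.7.
So buyers bear ≈ 0.7 × $5 = $3.5; suppliers bear $1.5.

Buyers bear ≈ $3.5 per ticket.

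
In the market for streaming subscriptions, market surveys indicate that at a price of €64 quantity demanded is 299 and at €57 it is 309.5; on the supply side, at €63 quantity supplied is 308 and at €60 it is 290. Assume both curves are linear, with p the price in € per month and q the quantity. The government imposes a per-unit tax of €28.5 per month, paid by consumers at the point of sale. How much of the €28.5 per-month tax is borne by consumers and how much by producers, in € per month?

Demand slope: (309.5 − 299)/(57 − 64) = -1.5, so qd = 395 − 1.5p.
Supply slope: (290 − 308)/(60 − 63) = 6, so qs = 6p − 70.
Before the tax: set 395 − 1.5p = 6p − 70 → p* = €62, q* = 302.
With the tax collected from consumers, demand (in seller-price terms) shifts: qd = 395 − 1.5(p + 28.5).
Solving gives q = 267.8 with consumers paying €84.8 and producers receiving €56.3 (the €28.5 wedge).
Burden on consumers: €22.8; on producers: €5.7. (They sum to €28.5.)

Consumers bear €22.8 per month; producers bear €5.7 per month.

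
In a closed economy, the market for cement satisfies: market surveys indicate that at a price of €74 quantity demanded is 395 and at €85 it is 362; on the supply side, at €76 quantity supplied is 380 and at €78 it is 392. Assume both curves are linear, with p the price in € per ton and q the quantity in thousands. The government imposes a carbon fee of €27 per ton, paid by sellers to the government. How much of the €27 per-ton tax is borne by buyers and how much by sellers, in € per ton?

Demand slope: (362 − 395)/(85 − 74) = -3, so qd = 617 − 3p.
Supply slope: (392 − 380)/(78 − 76) = 6, so qs = 6p − 76.
Before the tax: set 617 − 3p = 6p − 76 → p* = €77, q* = 386.
With the tax collected from sellers, supply shifts: qs = 6(p − 27) − 76.
Solving gives q = 332 with buyers paying €95 and sellers receiving €68 (the €27 wedge).
Burden on buyers: €18; on sellers: €9. (They sum to €27.)

Buyers bear €18 per ton; sellers bear €9 per ton.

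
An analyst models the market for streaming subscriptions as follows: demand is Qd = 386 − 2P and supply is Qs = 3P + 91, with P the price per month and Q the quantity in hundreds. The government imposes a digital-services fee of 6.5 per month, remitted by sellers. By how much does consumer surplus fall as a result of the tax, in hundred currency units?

Consumer surplus falls by 1029.99 hundred.

Without the tax, 386 − 2P = 3P + 91 gives 5P = 295, so P* = 59 and Q* = 268.
With the tax collected from sellers, supply shifts: Qs = 3(P − 6.5) + 91.
Solving gives Q = 260.2 with buyers paying 62.9 and sellers receiving 56.4 (the 6.5 wedge).
ΔCS is the trapezoid between Q = 260.2 and Q = 268 of height 3.9: ½ · (268 + 260.2) · 3.9 = 1029.99.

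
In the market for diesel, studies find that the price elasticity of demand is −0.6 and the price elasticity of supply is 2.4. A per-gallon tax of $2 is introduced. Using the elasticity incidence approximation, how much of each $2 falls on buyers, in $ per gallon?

Buyers bear ≈ $1.6 per gallon.

Incidence ratio: buyers' share ≈ εs / (εs + |εd|) = 2.4 / (2.4 + 0.6) = 0.8.
So buyers bear ≈ 0.8 × $2 = $1.6; sellers bear $0.4.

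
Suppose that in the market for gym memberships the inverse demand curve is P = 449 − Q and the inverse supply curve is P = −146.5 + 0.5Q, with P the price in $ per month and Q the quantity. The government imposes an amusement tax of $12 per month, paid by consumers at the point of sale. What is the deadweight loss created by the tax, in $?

Inverting to Q(P) form: Qd = 449 − P; Qs = 2P + 293.
Before the tax: set 449 − P = 2P + 293 → P* = $52, Q* = 397.
With the tax collected from consumers, demand (in seller-price terms) shifts: Qd = 449 − (P + 12).
New equilibrium: consumers pay $60, producers receive $48, Q = 389. (Wedge: Pb − Ps = 12.)
Quantity falls by |ΔQ| = |397 − 389| = 8.
DWL = ½ · t · |ΔQ| = ½ · 12 · 8 = $48.

Deadweight loss = $48.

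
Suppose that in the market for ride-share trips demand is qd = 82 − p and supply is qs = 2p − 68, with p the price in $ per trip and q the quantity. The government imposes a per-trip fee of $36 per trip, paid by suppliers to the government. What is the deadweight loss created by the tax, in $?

Without the tax, 82 − p = 2p − 68 gives 3p = 150, so p* = $50 and q* = 32.
With the tax collected from suppliers, supply shifts: qs = 2(p − 36) − 68.
Solving gives q = 8 with consumers paying $74 and suppliers receiving $38 (the $36 wedge).
Quantity falls by |ΔQ| = |32 − 8| = 24.
DWL = ½ · t · |ΔQ| = ½ · 36 · 24 = $432.

Deadweight loss = $432.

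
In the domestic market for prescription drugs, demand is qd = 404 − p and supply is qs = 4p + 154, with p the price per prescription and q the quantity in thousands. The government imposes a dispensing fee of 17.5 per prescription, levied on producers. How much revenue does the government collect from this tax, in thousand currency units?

Tax revenue = 5950 thousand.

Before the tax: set 404 − p = 4p + 154 → p* = 50, q* = 354.
With the tax collected from producers, supply shifts: qs = 4(p − 17.5) + 154.
Solving gives q = 340 with consumers paying 64 and producers receiving 46.5 (the 17.5 wedge).
Revenue = t · Q = 17.5 · 340 = 5950.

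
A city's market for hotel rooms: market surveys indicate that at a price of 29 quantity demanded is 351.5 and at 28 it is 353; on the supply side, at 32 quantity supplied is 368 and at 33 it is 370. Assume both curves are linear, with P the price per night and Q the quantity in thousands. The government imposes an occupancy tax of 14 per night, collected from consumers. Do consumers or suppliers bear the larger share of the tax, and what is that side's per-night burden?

Consumers bear the larger share: 8 per night.

Demand slope: (353 − 351.5)/(28 − 29) = -1.5, so Qd = 395 − 1.5P.
Supply slope: (370 − 368)/(33 − 32) = 2, so Qs = 2P + 304.
Before the tax: set 395 − 1.5P = 2P + 304 → P* = 26, Q* = 356.
With the tax collected from consumers, demand (in seller-price terms) shifts: Qd = 395 − 1.5(P + 14).
New equilibrium: consumers pay 34, suppliers receive 20, Q = 344. (Wedge: Pb − Ps = 14.)
Per-night burden: consumers 8, suppliers 6.
Consumers take the larger share because demand is less price-elastic here (demand slope 1.5 vs supply slope 2).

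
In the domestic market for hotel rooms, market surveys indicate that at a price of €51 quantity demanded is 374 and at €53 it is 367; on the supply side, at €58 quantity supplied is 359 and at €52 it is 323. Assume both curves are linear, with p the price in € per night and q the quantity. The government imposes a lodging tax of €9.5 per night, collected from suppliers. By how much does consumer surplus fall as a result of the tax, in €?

Demand slope: (367 − 374)/(53 − 51) = -3.5, so qd = 552.5 − 3.5p.
Supply slope: (323 − 359)/(52 − 58) = 6, so qs = 6p + 11.
Before the tax: set 552.5 − 3.5p = 6p + 11 → p* = €57, q* = 353.
With the tax collected from suppliers, supply shifts: qs = 6(p − 9.5) + 11.
Solving gives q = 332 with consumers paying €63 and suppliers receiving €53.5 (the €9.5 wedge).
ΔCS is the trapezoid between Q = 332 and Q = 353 of height €6: ½ · (353 + 332) · 6 = €2055.

Consumer surplus falls by €2055.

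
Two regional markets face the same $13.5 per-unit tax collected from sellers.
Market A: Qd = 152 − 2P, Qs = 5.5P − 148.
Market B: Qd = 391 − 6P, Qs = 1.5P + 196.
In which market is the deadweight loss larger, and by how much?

Market A, by $24.3.

Market A: pre-tax P* = $40, Q* = 72; post-tax Q = 52.2; deadweight loss = $133.65.
Market B: pre-tax P* = $26, Q* = 235; post-tax Q = 218.8; deadweight loss = $109.35.
Difference: $133.65 vs $109.35 → market A is larger by $24.3.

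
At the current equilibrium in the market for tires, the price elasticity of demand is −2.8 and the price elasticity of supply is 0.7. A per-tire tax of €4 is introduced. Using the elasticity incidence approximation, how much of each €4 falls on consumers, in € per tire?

Consumers bear ≈ €0.8 per tire.

Incidence ratio: consumers' share ≈ εs / (εs + |εd|) = 0.7 / (0.7 + 2.8) = 0.2.
So consumers bear ≈ 0.2 × €4 = €0.8; producers bear €3.2.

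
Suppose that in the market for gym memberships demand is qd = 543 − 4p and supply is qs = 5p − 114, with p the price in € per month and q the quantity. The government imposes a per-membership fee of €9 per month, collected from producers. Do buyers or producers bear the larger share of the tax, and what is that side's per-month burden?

Without the tax, 543 − 4p = 5p − 114 gives 9p = 657, so p* = €73 and q* = 251.
With the tax collected from producers, supply shifts: qs = 5(p − 9) − 114.
Solving gives q = 231 with buyers paying €78 and producers receiving €69 (the €9 wedge).
Per-month burden: buyers €5, producers €4.
Buyers take the larger share because demand is less price-elastic here (demand slope 4 vs supply slope 5).

Buyers bear the larger share: €5 per month.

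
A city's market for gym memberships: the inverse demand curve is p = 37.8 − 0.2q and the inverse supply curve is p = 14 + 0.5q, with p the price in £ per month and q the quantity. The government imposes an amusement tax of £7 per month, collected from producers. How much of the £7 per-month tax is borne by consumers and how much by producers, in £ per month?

Rewrite in direct form: qd = 189 − 5p and qs = 2p − 28.
Without the tax, 189 − 5p = 2p − 28 gives 7p = 217, so p* = £31 and q* = 34.
With the tax collected from producers, supply shifts: qs = 2(p − 7) − 28.
New equilibrium: consumers pay £33, producers receive £26, q = 24. (Wedge: pb − ps = 7.)
Burden on consumers: £2; on producers: £5. (They sum to £7.)

Consumers bear £2 per month; producers bear £5 per month.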